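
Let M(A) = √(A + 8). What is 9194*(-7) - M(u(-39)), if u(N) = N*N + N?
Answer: -64358 - √1490 ≈ -64397.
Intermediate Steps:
u(N) = N + N² (u(N) = N² + N = N + N²)
M(A) = √(8 + A)
9194*(-7) - M(u(-39)) = 9194*(-7) - √(8 - 39*(1 - 39)) = -64358 - √(8 - 39*(-38)) = -64358 - √(8 + 1482) = -64358 - √1490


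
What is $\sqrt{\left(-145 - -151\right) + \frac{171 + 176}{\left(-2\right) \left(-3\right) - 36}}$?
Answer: $\frac{i \sqrt{5010}}{30} \approx 2.3594 i$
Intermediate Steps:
$\sqrt{\left(-145 - -151\right) + \frac{171 + 176}{\left(-2\right) \left(-3\right) - 36}} = \sqrt{\left(-145 + 151\right) + \frac{347}{6 - 36}} = \sqrt{6 + \frac{347}{-30}} = \sqrt{6 + 347 \left(- \frac{1}{30}\right)} = \sqrt{6 - \frac{347}{30}} = \sqrt{- \frac{167}{30}} = \frac{i \sqrt{5010}}{30}$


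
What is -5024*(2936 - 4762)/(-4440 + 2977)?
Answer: -833984/133 ≈ -6270.6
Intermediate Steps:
-5024*(2936 - 4762)/(-4440 + 2977) = -5024/((-1463/(-1826))) = -5024/((-1463*(-1/1826))) = -5024/133/166 = -5024*166/133 = -833984/133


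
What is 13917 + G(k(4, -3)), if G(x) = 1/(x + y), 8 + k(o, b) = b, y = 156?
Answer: 2017966/145 ≈ 13917.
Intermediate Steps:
k(o, b) = -8 + b
G(x) = 1/(156 + x) (G(x) = 1/(x + 156) = 1/(156 + x))
13917 + G(k(4, -3)) = 13917 + 1/(156 + (-8 - 3)) = 13917 + 1/(156 - 11) = 13917 + 1/145 = 2017966/145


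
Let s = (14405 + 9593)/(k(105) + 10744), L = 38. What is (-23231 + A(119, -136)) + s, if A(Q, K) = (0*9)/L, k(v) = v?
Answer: -252009121/10849 ≈ -23229.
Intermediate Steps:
A(Q, K) = 0 (A(Q, K) = (0*9)/38 = 0*(1/38) = 0)
s = 23998/10849 (s = (14405 + 9593)/(105 + 10744) = 23998/10849 ≈ 2.2120)
(-23231 + A(119, -136)) + s = (-23231 + 0) + 23998/10849 = -23231 + 23998/10849 = -252009121/10849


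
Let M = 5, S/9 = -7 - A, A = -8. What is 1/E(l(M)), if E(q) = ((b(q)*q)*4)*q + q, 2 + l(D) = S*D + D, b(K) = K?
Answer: 1/442416 ≈ 2.2603e-6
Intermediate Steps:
S = 9 (S = 9*(-7 - 1*(-8)) = 9*(-7 + 8) = 9*1 = 9)
l(D) = -2 + 10*D (l(D) = -2 + (9*D + D) = -2 + 10*D)
E(q) = q + 4*q³ (E(q) = ((q*q)*4)*q + q = (q²*4)*q + q = (4*q²)*q + q = 4*q³ + q = q + 4*q³)
1/E(l(M)) = 1/((-2 + 10*5) + 4*(-2 + 10*5)³) = 1/((-2 + 50) + 4*(-2 + 50)³) = 1/(48 + 4*48³) = 1/(48 + 4*110592) = 1/(48 + 442368) = 1/442416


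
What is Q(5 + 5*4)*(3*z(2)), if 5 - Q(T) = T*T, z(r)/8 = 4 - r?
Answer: -29760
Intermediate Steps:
z(r) = 32 - 8*r (z(r) = 8*(4 - r) = 32 - 8*r)
Q(T) = 5 - T**2 (Q(T) = 5 - T*T = 5 - T**2)
Q(5 + 5*4)*(3*z(2)) = (5 - (5 + 5*4)**2)*(3*(32 - 8*2)) = (5 - (5 + 20)**2)*(3*(32 - 16)) = (5 - 1*25**2)*(3*16) = (5 - 1*625)*48 = (5 - 625)*48 = -620*48 = -29760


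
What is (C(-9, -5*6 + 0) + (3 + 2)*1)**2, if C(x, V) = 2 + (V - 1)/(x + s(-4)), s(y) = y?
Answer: 14884/169 ≈ 88.071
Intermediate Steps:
C(x, V) = 2 + (-1 + V)/(-4 + x) (C(x, V) = 2 + (V - 1)/(x - 4) = 2 + (-1 + V)/(-4 + x))
(C(-9, -5*6 + 0) + (3 + 2)*1)**2 = ((-9 + (-5*6 + 0) + 2*(-9))/(-4 - 9) + (3 + 2)*1)**2 = ((-9 + (-30 + 0) - 18)/(-13) + 5*1)**2 = (-(-9 - 30 - 18)/13 + 5)**2 = (-1/13*(-57) + 5)**2 = (57/13 + 5)**2 = (122/13)**2 = 14884/169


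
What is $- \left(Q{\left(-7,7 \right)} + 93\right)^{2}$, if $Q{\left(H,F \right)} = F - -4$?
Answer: $-10816$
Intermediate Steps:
$Q{\left(H,F \right)} = 4 + F$ ($Q{\left(H,F \right)} = F + 4 = 4 + F$)
$- \left(Q{\left(-7,7 \right)} + 93\right)^{2} = - \left(\left(4 + 7\right) + 93\right)^{2} = - \left(11 + 93\right)^{2} = - 104^{2} = \left(-1\right) 10816 = -10816$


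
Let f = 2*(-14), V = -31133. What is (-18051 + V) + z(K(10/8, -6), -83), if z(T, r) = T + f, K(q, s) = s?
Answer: -49218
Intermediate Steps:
f = -28
z(T, r) = -28 + T (z(T, r) = T - 28 = -28 + T)
(-18051 + V) + z(K(10/8, -6), -83) = (-18051 - 31133) + (-28 - 6) = -49184 - 34 = -49218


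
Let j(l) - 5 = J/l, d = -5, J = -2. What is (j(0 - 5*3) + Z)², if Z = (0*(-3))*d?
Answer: 5929/225 ≈ 26.351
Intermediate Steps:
Z = 0 (Z = (0*(-3))*(-5) = 0*(-5) = 0)
j(l) = 5 - 2/l
(j(0 - 5*3) + Z)² = ((5 - 2/(0 - 5*3)) + 0)² = ((5 - 2/(0 - 15)) + 0)² = ((5 - 2/(-15)) + 0)² = ((5 - 2*(-1/15)) + 0)² = ((5 + 2/15) + 0)² = (77/15 + 0)² = (77/15)² = 5929/225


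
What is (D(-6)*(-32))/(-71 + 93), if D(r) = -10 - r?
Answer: 64/11 ≈ 5.8182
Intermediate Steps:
(D(-6)*(-32))/(-71 + 93) = ((-10 - 1*(-6))*(-32))/(-71 + 93) = ((-10 + 6)*(-32))/22 = -4*(-32)*(1/22) = 128*(1/22) = 64/11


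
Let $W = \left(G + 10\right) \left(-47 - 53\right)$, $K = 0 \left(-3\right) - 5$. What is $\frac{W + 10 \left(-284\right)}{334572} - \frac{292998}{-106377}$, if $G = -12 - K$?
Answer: $\frac{8141241923}{2965897137} \approx 2.7449$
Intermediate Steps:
$K = -5$ ($K = 0 - 5 = -5$)
$G = -7$ ($G = -12 - -5 = -12 + 5 = -7$)
$W = -300$ ($W = \left(-7 + 10\right) \left(-47 - 53\right) = 3 \left(-100\right) = -300$)
$\frac{W + 10 \left(-284\right)}{334572} - \frac{292998}{-106377} = \frac{-300 + 10 \left(-284\right)}{334572} - \frac{292998}{-106377} = \left(-300 - 2840\right) \frac{1}{334572} - - \frac{97666}{35459} = \left(-3140\right) \frac{1}{334572} + \frac{97666}{35459} = - \frac{785}{83643} + \frac{97666}{35459} = \frac{8141241923}{2965897137}$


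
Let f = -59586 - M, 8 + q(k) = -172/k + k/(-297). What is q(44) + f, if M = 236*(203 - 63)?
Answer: -27513503/297 ≈ -92638.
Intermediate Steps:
M = 33040 (M = 236*140 = 33040)
q(k) = -8 - 172/k - k/297 (q(k) = -8 + (-172/k + k/(-297)) = -8 + (-172/k + k*(-1/297)) = -8 + (-172/k - k/297) = -8 - 172/k - k/297)
f = -92626 (f = -59586 - 1*33040 = -59586 - 33040 = -92626)
q(44) + f = (-8 - 172/44 - 1/297*44) - 92626 = (-8 - 172*1/44 - 4/27) - 92626 = (-8 - 43/11 - 4/27) - 92626 = -3581/297 - 92626 = -27513503/297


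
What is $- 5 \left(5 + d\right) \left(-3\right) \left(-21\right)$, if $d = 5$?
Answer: $-3150$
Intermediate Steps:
$- 5 \left(5 + d\right) \left(-3\right) \left(-21\right) = - 5 \left(5 + 5\right) \left(-3\right) \left(-21\right) = \left(-5\right) 10 \left(-3\right) \left(-21\right) = \left(-50\right) \left(-3\right) \left(-21\right) = 150 \left(-21\right) = -3150$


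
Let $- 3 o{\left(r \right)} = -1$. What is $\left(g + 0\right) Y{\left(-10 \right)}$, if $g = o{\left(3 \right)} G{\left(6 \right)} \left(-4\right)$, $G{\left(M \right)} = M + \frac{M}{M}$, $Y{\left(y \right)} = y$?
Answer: $\frac{280}{3} \approx 93.333$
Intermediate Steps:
$o{\left(r \right)} = \frac{1}{3}$ ($o{\left(r \right)} = \left(- \frac{1}{3}\right) \left(-1\right) = \frac{1}{3}$)
$G{\left(M \right)} = 1 + M$ ($G{\left(M \right)} = M + 1 = 1 + M$)
$g = - \frac{28}{3}$ ($g = \frac{1 + 6}{3} \left(-4\right) = \frac{1}{3} \cdot 7 \left(-4\right) = \frac{7}{3} \left(-4\right) = - \frac{28}{3} \approx -9.3333$)
$\left(g + 0\right) Y{\left(-10 \right)} = \left(- \frac{28}{3} + 0\right) \left(-10\right) = \left(- \frac{28}{3}\right) \left(-10\right) = \frac{280}{3}$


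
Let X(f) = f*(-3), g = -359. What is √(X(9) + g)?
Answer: I*√386 ≈ 19.647*I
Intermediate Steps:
X(f) = -3*f
√(X(9) + g) = √(-3*9 - 359) = √(-27 - 359) = √(-386) = I*√386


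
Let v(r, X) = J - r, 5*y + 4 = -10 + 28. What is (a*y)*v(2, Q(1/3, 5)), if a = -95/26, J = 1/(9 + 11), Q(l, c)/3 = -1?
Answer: 399/20 ≈ 19.950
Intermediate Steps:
Q(l, c) = -3 (Q(l, c) = 3*(-1) = -3)
J = 1/20 ≈ 0.050000
y = 14/5 (y = -4/5 + (-10 + 28)/5 = -4/5 + (1/5)*18 = -4/5 + 18/5 = 14/5 ≈ 2.8000)
v(r, X) = 1/20 - r
a = -95/26 (a = -95*1/26 = -95/26 ≈ -3.6538)
(a*y)*v(2, Q(1/3, 5)) = (-95/26*14/5)*(1/20 - 1*2) = -133*(1/20 - 2)/13 = -133/13*(-39/20) = 399/20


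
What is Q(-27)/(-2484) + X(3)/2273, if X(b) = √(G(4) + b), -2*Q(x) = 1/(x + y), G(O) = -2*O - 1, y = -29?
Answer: -1/278208 + I*√6/2273 ≈ -3.5944e-6 + 0.0010776*I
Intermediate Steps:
G(O) = -1 - 2*O
Q(x) = -1/(2*(-29 + x)) (Q(x) = -1/(2*(x - 29)) = -1/(2*(-29 + x)))
X(b) = √(-9 + b) (X(b) = √((-1 - 2*4) + b) = √((-1 - 8) + b) = √(-9 + b))
Q(-27)/(-2484) + X(3)/2273 = -1/(-58 + 2*(-27))/(-2484) + √(-9 + 3)/2273 = -1/(-58 - 54)*(-1/2484) + √(-6)*(1/2273) = -1/(-112)*(-1/2484) + (I*√6)*(1/2273) = -1*(-1/112)*(-1/2484) + I*√6/2273 = (1/112)*(-1/2484) + I*√6/2273 = -1/278208 + I*√6/2273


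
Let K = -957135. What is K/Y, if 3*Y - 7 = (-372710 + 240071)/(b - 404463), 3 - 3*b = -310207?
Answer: -518678539299/1344034 ≈ -3.8591e+5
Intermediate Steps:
b = 310210/3 (b = 1 - 1/3*(-310207) = 1 + 310207/3 = 310210/3 ≈ 1.0340e+5)
Y = 6720170/2709537 (Y = 7/3 + ((-372710 + 240071)/(310210/3 - 404463))/3 = 7/3 + (-132639/(-903179/3))/3 = 7/3 + (-132639*(-3/903179))/3 = 7/3 + (1/3)*(397917/903179) = 7/3 + 132639/903179 = 6720170/2709537 ≈ 2.4802)
K/Y = -957135/6720170/2709537 = -957135*2709537/6720170 = -518678539299/1344034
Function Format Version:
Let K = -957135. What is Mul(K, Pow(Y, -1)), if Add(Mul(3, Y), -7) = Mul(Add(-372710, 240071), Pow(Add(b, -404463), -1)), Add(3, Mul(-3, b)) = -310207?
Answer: Rational(-518678539299, 1344034) ≈ -3.8591e+5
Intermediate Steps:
b = Rational(310210, 3) (b = Add(1, Mul(Rational(-1, 3), -310207)) = Add(1, Rational(310207, 3)) = Rational(310210, 3) ≈ 1.0340e+5)
Y = Rational(6720170, 2709537) (Y = Add(Rational(7, 3), Mul(Rational(1, 3), Mul(Add(-372710, 240071), Pow(Add(Rational(310210, 3), -404463), -1)))) = Add(Rational(7, 3), Mul(Rational(1, 3), Mul(-132639, Pow(Rational(-903179, 3), -1)))) = Add(Rational(7, 3), Mul(Rational(1, 3), Mul(-132639, Rational(-3, 903179)))) = Add(Rational(7, 3), Mul(Rational(1, 3), Rational(397917, 903179))) = Add(Rational(7, 3), Rational(132639, 903179)) = Rational(6720170, 2709537) ≈ 2.4802)
Mul(K, Pow(Y, -1)) = Mul(-957135, Pow(Rational(6720170, 2709537), -1)) = Mul(-957135, Rational(2709537, 6720170)) = Rational(-518678539299, 1344034)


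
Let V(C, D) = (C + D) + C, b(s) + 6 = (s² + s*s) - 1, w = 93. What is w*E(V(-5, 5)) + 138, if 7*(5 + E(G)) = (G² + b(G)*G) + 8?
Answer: -2745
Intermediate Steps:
b(s) = -7 + 2*s² (b(s) = -6 + ((s² + s*s) - 1) = -6 + ((s² + s²) - 1) = -6 + (2*s² - 1) = -6 + (-1 + 2*s²) = -7 + 2*s²)
V(C, D) = D + 2*C
E(G) = -27/7 + G²/7 + G*(-7 + 2*G²)/7 (E(G) = -5 + ((G² + (-7 + 2*G²)*G) + 8)/7 = -5 + ((G² + G*(-7 + 2*G²)) + 8)/7 = -5 + (8 + G² + G*(-7 + 2*G²))/7 = -5 + (8/7 + G²/7 + G*(-7 + 2*G²)/7) = -27/7 + G²/7 + G*(-7 + 2*G²)/7)
w*E(V(-5, 5)) + 138 = 93*(-27/7 + (5 + 2*(-5))²/7 + (5 + 2*(-5))*(-7 + 2*(5 + 2*(-5))²)/7) + 138 = 93*(-27/7 + (5 - 10)²/7 + (5 - 10)*(-7 + 2*(5 - 10)²)/7) + 138 = 93*(-27/7 + (⅐)*(-5)² + (⅐)*(-5)*(-7 + 2*(-5)²)) + 138 = 93*(-27/7 + (⅐)*25 + (⅐)*(-5)*(-7 + 2*25)) + 138 = 93*(-27/7 + 25/7 + (⅐)*(-5)*(-7 + 50)) + 138 = 93*(-27/7 + 25/7 + (⅐)*(-5)*43) + 138 = 93*(-27/7 + 25/7 - 215/7) + 138 = 93*(-31) + 138 = -2883 + 138 = -2745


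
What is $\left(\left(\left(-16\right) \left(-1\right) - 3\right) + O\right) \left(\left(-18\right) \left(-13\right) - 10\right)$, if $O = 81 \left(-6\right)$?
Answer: $-105952$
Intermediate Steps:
$O = -486$
$\left(\left(\left(-16\right) \left(-1\right) - 3\right) + O\right) \left(\left(-18\right) \left(-13\right) - 10\right) = \left(\left(\left(-16\right) \left(-1\right) - 3\right) - 486\right) \left(\left(-18\right) \left(-13\right) - 10\right) = \left(\left(16 - 3\right) - 486\right) \left(234 - 10\right) = \left(13 - 486\right) 224 = \left(-473\right) 224 = -105952$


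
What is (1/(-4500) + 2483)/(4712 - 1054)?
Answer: 11173499/16461000 ≈ 0.67879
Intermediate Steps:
(1/(-4500) + 2483)/(4712 - 1054) = (-1/4500 + 2483)/3658 = (11173499/4500)*(1/3658) = 11173499/16461000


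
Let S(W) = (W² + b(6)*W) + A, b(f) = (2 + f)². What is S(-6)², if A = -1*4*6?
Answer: 138384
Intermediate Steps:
A = -24 (A = -4*6 = -24)
S(W) = -24 + W² + 64*W (S(W) = (W² + (2 + 6)²*W) - 24 = (W² + 8²*W) - 24 = (W² + 64*W) - 24 = -24 + W² + 64*W)
S(-6)² = (-24 + (-6)² + 64*(-6))² = (-24 + 36 - 384)² = (-372)² = 138384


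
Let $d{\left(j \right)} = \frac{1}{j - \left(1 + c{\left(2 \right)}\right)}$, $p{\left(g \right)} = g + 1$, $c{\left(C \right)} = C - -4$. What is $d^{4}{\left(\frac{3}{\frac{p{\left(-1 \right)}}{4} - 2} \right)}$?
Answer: $\frac{16}{83521} \approx 0.00019157$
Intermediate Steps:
$c{\left(C \right)} = 4 + C$ ($c{\left(C \right)} = C + 4 = 4 + C$)
$p{\left(g \right)} = 1 + g$
$d{\left(j \right)} = \frac{1}{-7 + j}$ ($d{\left(j \right)} = \frac{1}{j - 7} = \frac{1}{-7 + j}$)
$d^{4}{\left(\frac{3}{\frac{p{\left(-1 \right)}}{4} - 2} \right)} = \left(\frac{1}{-7 + \frac{3}{\frac{1 - 1}{4} - 2}}\right)^{4} = \left(\frac{1}{-7 + \frac{3}{\frac{1}{4} \cdot 0 - 2}}\right)^{4} = \left(\frac{1}{-7 + \frac{3}{0 - 2}}\right)^{4} = \left(\frac{1}{-7 + \frac{3}{-2}}\right)^{4} = \left(\frac{1}{-7 + 3 \left(- \frac{1}{2}\right)}\right)^{4} = \left(\frac{1}{-7 - \frac{3}{2}}\right)^{4} = \left(\frac{1}{- \frac{17}{2}}\right)^{4} = \left(- \frac{2}{17}\right)^{4} = \frac{16}{83521}$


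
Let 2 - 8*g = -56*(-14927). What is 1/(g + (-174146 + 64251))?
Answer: -4/857535 ≈ -4.6645e-6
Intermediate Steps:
g = -417955/4 (g = ¼ - (-7)*(-14927) = ¼ - ⅛*835912 = ¼ - 104489 = -417955/4 ≈ -1.0449e+5)
1/(g + (-174146 + 64251)) = 1/(-417955/4 + (-174146 + 64251)) = 1/(-417955/4 - 109895) = 1/(-857535/4) = -4/857535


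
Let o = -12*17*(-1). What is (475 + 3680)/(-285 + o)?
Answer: -1385/27 ≈ -51.296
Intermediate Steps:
o = 204 (o = -204*(-1) = 204)
(475 + 3680)/(-285 + o) = (475 + 3680)/(-285 + 204) = 4155/(-81) = 4155*(-1/81) = -1385/27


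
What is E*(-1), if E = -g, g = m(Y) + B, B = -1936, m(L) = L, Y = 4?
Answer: -1932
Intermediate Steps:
g = -1932 (g = 4 - 1936 = -1932)
E = 1932 (E = -1*(-1932) = 1932)
E*(-1) = 1932*(-1) = -1932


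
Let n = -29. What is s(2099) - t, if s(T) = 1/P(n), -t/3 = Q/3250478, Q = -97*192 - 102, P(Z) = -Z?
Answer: 810658/47131931 ≈ 0.017200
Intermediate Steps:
Q = -18726 (Q = -18624 - 102 = -18726)
t = 28089/1625239 (t = -(-56178)/3250478 = -3*(-9363/1625239) = 28089/1625239 ≈ 0.017283)
s(T) = 1/29 (s(T) = 1/(-1*(-29)) = 1/29)
s(2099) - t = 1/29 - 1*28089/1625239 = 1/29 - 28089/1625239 = 810658/47131931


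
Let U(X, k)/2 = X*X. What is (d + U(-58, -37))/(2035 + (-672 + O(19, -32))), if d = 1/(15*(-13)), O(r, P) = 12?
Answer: 119269/24375 ≈ 4.8931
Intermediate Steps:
U(X, k) = 2*X**2 (U(X, k) = 2*(X*X) = 2*X**2)
d = -1/195 (d = 1/(-195) = -1/195 ≈ -0.0051282)
(d + U(-58, -37))/(2035 + (-672 + O(19, -32))) = (-1/195 + 2*(-58)**2)/(2035 + (-672 + 12)) = (-1/195 + 2*3364)/(2035 - 660) = (-1/195 + 6728)/1375 = (1311959/195)*(1/1375) = 119269/24375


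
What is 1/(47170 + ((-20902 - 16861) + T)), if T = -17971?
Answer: -1/8564 ≈ -0.00011677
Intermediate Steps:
1/(47170 + ((-20902 - 16861) + T)) = 1/(47170 + ((-20902 - 16861) - 17971)) = 1/(47170 + (-37763 - 17971)) = 1/(47170 - 55734) = 1/(-8564) = -1/8564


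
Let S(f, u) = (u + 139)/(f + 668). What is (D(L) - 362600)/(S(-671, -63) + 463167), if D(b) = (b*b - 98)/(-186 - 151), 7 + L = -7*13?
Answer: -366617118/468236225 ≈ -0.78297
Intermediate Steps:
L = -98 (L = -7 - 7*13 = -7 - 91 = -98)
D(b) = 98/337 - b²/337 (D(b) = (b² - 98)/(-337) = (-98 + b²)*(-1/337) = 98/337 - b²/337)
S(f, u) = (139 + u)/(668 + f)
(D(L) - 362600)/(S(-671, -63) + 463167) = ((98/337 - 1/337*(-98)²) - 362600)/((139 - 63)/(668 - 671) + 463167) = ((98/337 - 1/337*9604) - 362600)/(76/(-3) + 463167) = ((98/337 - 9604/337) - 362600)/(-⅓*76 + 463167) = (-9506/337 - 362600)/(-76/3 + 463167) = -122205706/(337*1389425/3) = -122205706/337*3/1389425 = -366617118/468236225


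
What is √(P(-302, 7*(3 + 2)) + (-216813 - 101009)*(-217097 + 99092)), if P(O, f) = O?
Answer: 2*√9376146202 ≈ 1.9366e+5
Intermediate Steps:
√(P(-302, 7*(3 + 2)) + (-216813 - 101009)*(-217097 + 99092)) = √(-302 + (-216813 - 101009)*(-217097 + 99092)) = √(-302 - 317822*(-118005)) = √(-302 + 37504585110) = √37504584808 = 2*√9376146202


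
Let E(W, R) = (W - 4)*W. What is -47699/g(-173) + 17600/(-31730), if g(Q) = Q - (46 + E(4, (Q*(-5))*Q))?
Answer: 150963487/694887 ≈ 217.25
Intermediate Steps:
E(W, R) = W*(-4 + W) (E(W, R) = (-4 + W)*W = W*(-4 + W))
g(Q) = -46 + Q (g(Q) = Q - (46 + 4*(-4 + 4)) = Q - (46 + 4*0) = Q - (46 + 0) = Q - 1*46 = Q - 46 = -46 + Q)
-47699/g(-173) + 17600/(-31730) = -47699/(-46 - 173) + 17600/(-31730) = -47699/(-219) + 17600*(-1/31730) = -47699*(-1/219) - 1760/3173 = 47699/219 - 1760/3173 = 150963487/694887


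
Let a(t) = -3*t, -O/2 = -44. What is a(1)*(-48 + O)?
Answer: -120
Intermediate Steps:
O = 88 (O = -2*(-44) = 88)
a(1)*(-48 + O) = (-3*1)*(-48 + 88) = -3*40 = -120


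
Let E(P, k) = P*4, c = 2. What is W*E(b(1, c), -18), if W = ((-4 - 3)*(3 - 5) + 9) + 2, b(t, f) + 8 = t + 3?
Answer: -400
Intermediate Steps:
b(t, f) = -5 + t (b(t, f) = -8 + (t + 3) = -8 + (3 + t) = -5 + t)
E(P, k) = 4*P
W = 25 (W = (-7*(-2) + 9) + 2 = (14 + 9) + 2 = 23 + 2 = 25)
W*E(b(1, c), -18) = 25*(4*(-5 + 1)) = 25*(4*(-4)) = 25*(-16) = -400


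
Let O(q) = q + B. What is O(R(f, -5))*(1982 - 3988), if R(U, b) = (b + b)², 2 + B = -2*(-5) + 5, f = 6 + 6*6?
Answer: -226678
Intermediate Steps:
f = 42 (f = 6 + 36 = 42)
B = 13 (B = -2 + (-2*(-5) + 5) = -2 + (10 + 5) = -2 + 15 = 13)
R(U, b) = 4*b² (R(U, b) = (2*b)² = 4*b²)
O(q) = 13 + q (O(q) = q + 13 = 13 + q)
O(R(f, -5))*(1982 - 3988) = (13 + 4*(-5)²)*(1982 - 3988) = (13 + 4*25)*(-2006) = (13 + 100)*(-2006) = 113*(-2006) = -226678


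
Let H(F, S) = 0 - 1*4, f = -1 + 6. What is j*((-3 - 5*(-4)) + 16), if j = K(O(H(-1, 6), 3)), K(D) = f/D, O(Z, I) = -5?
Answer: -33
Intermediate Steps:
f = 5
H(F, S) = -4 (H(F, S) = 0 - 4 = -4)
K(D) = 5/D
j = -1 (j = 5/(-5) = 5*(-1/5) = -1)
j*((-3 - 5*(-4)) + 16) = -((-3 - 5*(-4)) + 16) = -((-3 + 20) + 16) = -(17 + 16) = -1*33 = -33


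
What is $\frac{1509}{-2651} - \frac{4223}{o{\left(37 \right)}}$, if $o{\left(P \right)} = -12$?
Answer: $\frac{11177065}{31812} \approx 351.35$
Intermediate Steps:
$\frac{1509}{-2651} - \frac{4223}{o{\left(37 \right)}} = \frac{1509}{-2651} - \frac{4223}{-12} = 1509 \left(- \frac{1}{2651}\right) - - \frac{4223}{12} = - \frac{1509}{2651} + \frac{4223}{12} = \frac{11177065}{31812}$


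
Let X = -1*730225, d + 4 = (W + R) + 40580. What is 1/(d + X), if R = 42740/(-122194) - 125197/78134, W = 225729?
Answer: -4773752998/2214648809716849 ≈ -2.1555e-6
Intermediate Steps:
R = -9318884689/4773752998 (R = 42740*(-1/122194) - 125197*1/78134 = -21370/61097 - 125197/78134 = -9318884689/4773752998 ≈ -1.9521)
d = 1271264973247701/4773752998 (d = -4 + ((225729 - 9318884689/4773752998) + 40580) = -4 + (1077565171600853/4773752998 + 40580) = -4 + 1271284068259693/4773752998 = 1271264973247701/4773752998 ≈ 2.6630e+5)
X = -730225
1/(d + X) = 1/(1271264973247701/4773752998 - 730225) = 1/(-2214648809716849/4773752998) = -4773752998/2214648809716849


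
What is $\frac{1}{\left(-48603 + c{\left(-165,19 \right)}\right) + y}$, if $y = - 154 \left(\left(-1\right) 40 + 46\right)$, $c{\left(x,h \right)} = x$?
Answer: $- \frac{1}{49692} \approx -2.0124 \cdot 10^{-5}$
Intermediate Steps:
$y = -924$ ($y = - 154 \left(-40 + 46\right) = \left(-154\right) 6 = -924$)
$\frac{1}{\left(-48603 + c{\left(-165,19 \right)}\right) + y} = \frac{1}{\left(-48603 - 165\right) - 924} = \frac{1}{-48768 - 924} = \frac{1}{-49692} = - \frac{1}{49692}$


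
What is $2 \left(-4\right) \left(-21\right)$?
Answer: $168$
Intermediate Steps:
$2 \left(-4\right) \left(-21\right) = \left(-8\right) \left(-21\right) = 168$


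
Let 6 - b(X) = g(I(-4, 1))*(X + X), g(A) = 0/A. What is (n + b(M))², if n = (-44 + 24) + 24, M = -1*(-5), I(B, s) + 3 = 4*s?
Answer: 100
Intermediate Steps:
I(B, s) = -3 + 4*s
g(A) = 0
M = 5
b(X) = 6 (b(X) = 6 - 0*(X + X) = 6 - 0*2*X = 6 - 1*0 = 6 + 0 = 6)
n = 4 (n = -20 + 24 = 4)
(n + b(M))² = (4 + 6)² = 10² = 100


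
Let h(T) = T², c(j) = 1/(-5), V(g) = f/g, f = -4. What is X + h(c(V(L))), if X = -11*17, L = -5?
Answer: -4674/25 ≈ -186.96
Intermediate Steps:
X = -187
V(g) = -4/g
c(j) = -⅕
X + h(c(V(L))) = -187 + (-⅕)² = -187 + 1/25 = -4674/25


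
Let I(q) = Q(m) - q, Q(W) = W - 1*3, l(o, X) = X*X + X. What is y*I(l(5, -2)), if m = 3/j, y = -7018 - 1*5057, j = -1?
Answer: 96600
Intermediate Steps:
l(o, X) = X + X² (l(o, X) = X² + X = X + X²)
y = -12075 (y = -7018 - 5057 = -12075)
m = -3 (m = 3/(-1) = 3*(-1) = -3)
Q(W) = -3 + W (Q(W) = W - 3 = -3 + W)
I(q) = -6 - q (I(q) = (-3 - 3) - q = -6 - q)
y*I(l(5, -2)) = -12075*(-6 - (-2)*(1 - 2)) = -12075*(-6 - (-2)*(-1)) = -12075*(-6 - 1*2) = -12075*(-6 - 2) = -12075*(-8) = 96600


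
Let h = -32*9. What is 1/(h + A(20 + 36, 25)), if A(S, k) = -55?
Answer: -1/343 ≈ -0.0029155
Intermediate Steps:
h = -288
1/(h + A(20 + 36, 25)) = 1/(-288 - 55) = 1/(-343) = -1/343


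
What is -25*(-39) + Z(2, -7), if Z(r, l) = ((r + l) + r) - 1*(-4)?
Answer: 976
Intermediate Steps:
Z(r, l) = 4 + l + 2*r (Z(r, l) = ((l + r) + r) + 4 = (l + 2*r) + 4 = 4 + l + 2*r)
-25*(-39) + Z(2, -7) = -25*(-39) + (4 - 7 + 2*2) = 975 + (4 - 7 + 4) = 975 + 1 = 976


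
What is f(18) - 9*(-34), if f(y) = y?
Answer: 324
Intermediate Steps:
f(18) - 9*(-34) = 18 - 9*(-34) = 18 - 1*(-306) = 18 + 306 = 324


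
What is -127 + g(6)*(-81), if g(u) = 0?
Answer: -127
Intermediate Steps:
-127 + g(6)*(-81) = -127 + 0*(-81) = -127 + 0 = -127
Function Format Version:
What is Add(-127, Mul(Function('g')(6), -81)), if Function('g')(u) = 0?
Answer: -127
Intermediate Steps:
Add(-127, Mul(Function('g')(6), -81)) = Add(-127, Mul(0, -81)) = Add(-127, 0) = -127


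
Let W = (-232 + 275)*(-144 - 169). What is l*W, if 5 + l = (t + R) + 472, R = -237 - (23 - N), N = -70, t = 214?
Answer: -4724109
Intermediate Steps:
R = -330 (R = -237 - (23 - 1*(-70)) = -237 - (23 + 70) = -237 - 1*93 = -237 - 93 = -330)
W = -13459 (W = 43*(-313) = -13459)
l = 351 (l = -5 + ((214 - 330) + 472) = -5 + (-116 + 472) = -5 + 356 = 351)
l*W = 351*(-13459) = -4724109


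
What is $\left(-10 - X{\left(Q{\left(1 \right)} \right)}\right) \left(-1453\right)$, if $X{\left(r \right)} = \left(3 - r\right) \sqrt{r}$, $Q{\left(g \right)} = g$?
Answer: $17436$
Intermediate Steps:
$X{\left(r \right)} = \sqrt{r} \left(3 - r\right)$
$\left(-10 - X{\left(Q{\left(1 \right)} \right)}\right) \left(-1453\right) = \left(-10 - \sqrt{1} \left(3 - 1\right)\right) \left(-1453\right) = \left(-10 - 1 \left(3 - 1\right)\right) \left(-1453\right) = \left(-10 - 1 \cdot 2\right) \left(-1453\right) = \left(-10 - 2\right) \left(-1453\right) = \left(-12\right) \left(-1453\right) = 17436$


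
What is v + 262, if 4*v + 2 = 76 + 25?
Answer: 1147/4 ≈ 286.75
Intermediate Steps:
v = 99/4 (v = -1/2 + (76 + 25)/4 = -1/2 + (1/4)*101 = -1/2 + 101/4 = 99/4 ≈ 24.750)
v + 262 = 99/4 + 262 = 1147/4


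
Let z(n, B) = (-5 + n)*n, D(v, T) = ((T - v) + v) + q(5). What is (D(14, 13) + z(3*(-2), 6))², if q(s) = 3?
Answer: 6724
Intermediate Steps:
D(v, T) = 3 + T (D(v, T) = ((T - v) + v) + 3 = T + 3 = 3 + T)
z(n, B) = n*(-5 + n)
(D(14, 13) + z(3*(-2), 6))² = ((3 + 13) + (3*(-2))*(-5 + 3*(-2)))² = (16 - 6*(-5 - 6))² = (16 - 6*(-11))² = (16 + 66)² = 82² = 6724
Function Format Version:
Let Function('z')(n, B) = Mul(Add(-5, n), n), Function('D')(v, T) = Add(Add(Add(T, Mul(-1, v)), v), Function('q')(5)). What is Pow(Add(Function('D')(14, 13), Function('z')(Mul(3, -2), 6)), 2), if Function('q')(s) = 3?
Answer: 6724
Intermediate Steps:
Function('D')(v, T) = Add(3, T) (Function('D')(v, T) = Add(Add(Add(T, Mul(-1, v)), v), 3) = Add(T, 3) = Add(3, T))
Function('z')(n, B) = Mul(n, Add(-5, n))
Pow(Add(Function('D')(14, 13), Function('z')(Mul(3, -2), 6)), 2) = Pow(Add(Add(3, 13), Mul(Mul(3, -2), Add(-5, Mul(3, -2)))), 2) = Pow(Add(16, Mul(-6, Add(-5, -6))), 2) = Pow(Add(16, Mul(-6, -11)), 2) = Pow(Add(16, 66), 2) = Pow(82, 2) = 6724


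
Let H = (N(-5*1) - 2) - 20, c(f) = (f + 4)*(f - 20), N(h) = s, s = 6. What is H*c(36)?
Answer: -10240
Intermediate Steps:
N(h) = 6
c(f) = (-20 + f)*(4 + f) (c(f) = (4 + f)*(-20 + f) = (-20 + f)*(4 + f))
H = -16 (H = (6 - 2) - 20 = 4 - 20 = -16)
H*c(36) = -16*(-80 + 36² - 16*36) = -16*(-80 + 1296 - 576) = -16*640 = -10240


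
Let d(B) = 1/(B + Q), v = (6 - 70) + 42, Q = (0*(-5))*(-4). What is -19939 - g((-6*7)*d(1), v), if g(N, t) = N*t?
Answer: -20863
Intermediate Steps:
Q = 0 (Q = 0*(-4) = 0)
v = -22 (v = -64 + 42 = -22)
d(B) = 1/B (d(B) = 1/(B + 0) = 1/B)
-19939 - g((-6*7)*d(1), v) = -19939 - -6*7/1*(-22) = -19939 - (-42*1)*(-22) = -19939 - (-42)*(-22) = -19939 - 1*924 = -19939 - 924 = -20863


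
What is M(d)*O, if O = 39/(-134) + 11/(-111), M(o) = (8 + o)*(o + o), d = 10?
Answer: -348180/2479 ≈ -140.45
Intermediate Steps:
M(o) = 2*o*(8 + o) (M(o) = (8 + o)*(2*o) = 2*o*(8 + o))
O = -5803/14874 (O = 39*(-1/134) + 11*(-1/111) = -39/134 - 11/111 = -5803/14874 ≈ -0.39014)
M(d)*O = (2*10*(8 + 10))*(-5803/14874) = (2*10*18)*(-5803/14874) = 360*(-5803/14874) = -348180/2479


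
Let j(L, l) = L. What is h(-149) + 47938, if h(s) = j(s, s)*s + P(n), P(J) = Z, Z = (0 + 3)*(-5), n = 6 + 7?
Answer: 70124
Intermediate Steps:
n = 13
Z = -15 (Z = 3*(-5) = -15)
P(J) = -15
h(s) = -15 + s² (h(s) = s*s - 15 = s² - 15 = -15 + s²)
h(-149) + 47938 = (-15 + (-149)²) + 47938 = (-15 + 22201) + 47938 = 22186 + 47938 = 70124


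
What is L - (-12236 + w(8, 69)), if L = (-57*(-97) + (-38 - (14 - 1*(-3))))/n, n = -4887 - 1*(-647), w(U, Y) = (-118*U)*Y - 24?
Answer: 164076783/2120 ≈ 77395.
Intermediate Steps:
w(U, Y) = -24 - 118*U*Y (w(U, Y) = -118*U*Y - 24 = -24 - 118*U*Y)
n = -4240 (n = -4887 + 647 = -4240)
L = -2737/2120 (L = (-57*(-97) + (-38 - (14 - 1*(-3))))/(-4240) = (5529 + (-38 - (14 + 3)))*(-1/4240) = (5529 + (-38 - 1*17))*(-1/4240) = (5529 + (-38 - 17))*(-1/4240) = (5529 - 55)*(-1/4240) = 5474*(-1/4240) = -2737/2120 ≈ -1.2910)
L - (-12236 + w(8, 69)) = -2737/2120 - (-12236 + (-24 - 118*8*69)) = -2737/2120 - (-12236 + (-24 - 65136)) = -2737/2120 - (-12236 - 65160) = -2737/2120 - 1*(-77396) = -2737/2120 + 77396 = 164076783/2120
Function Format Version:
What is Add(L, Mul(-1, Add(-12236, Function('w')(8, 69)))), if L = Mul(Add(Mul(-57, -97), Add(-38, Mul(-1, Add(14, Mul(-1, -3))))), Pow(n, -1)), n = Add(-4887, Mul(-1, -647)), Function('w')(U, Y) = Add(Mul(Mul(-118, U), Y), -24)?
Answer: Rational(164076783, 2120) ≈ 77395.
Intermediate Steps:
Function('w')(U, Y) = Add(-24, Mul(-118, U, Y)) (Function('w')(U, Y) = Add(Mul(-118, U, Y), -24) = Add(-24, Mul(-118, U, Y)))
n = -4240 (n = Add(-4887, 647) = -4240)
L = Rational(-2737, 2120) (L = Mul(Add(Mul(-57, -97), Add(-38, Mul(-1, Add(14, Mul(-1, -3))))), Pow(-4240, -1)) = Mul(Add(5529, Add(-38, Mul(-1, Add(14, 3)))), Rational(-1, 4240)) = Mul(Add(5529, Add(-38, Mul(-1, 17))), Rational(-1, 4240)) = Mul(Add(5529, Add(-38, -17)), Rational(-1, 4240)) = Mul(Add(5529, -55), Rational(-1, 4240)) = Mul(5474, Rational(-1, 4240)) = Rational(-2737, 2120) ≈ -1.2910)
Add(L, Mul(-1, Add(-12236, Function('w')(8, 69)))) = Add(Rational(-2737, 2120), Mul(-1, Add(-12236, Add(-24, Mul(-118, 8, 69))))) = Add(Rational(-2737, 2120), Mul(-1, Add(-12236, Add(-24, -65136)))) = Add(Rational(-2737, 2120), Mul(-1, Add(-12236, -65160))) = Add(Rational(-2737, 2120), Mul(-1, -77396)) = Add(Rational(-2737, 2120), 77396) = Rational(164076783, 2120)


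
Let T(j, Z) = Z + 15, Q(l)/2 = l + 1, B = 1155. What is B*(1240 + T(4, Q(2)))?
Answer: 1456455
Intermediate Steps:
Q(l) = 2 + 2*l (Q(l) = 2*(l + 1) = 2*(1 + l) = 2 + 2*l)
T(j, Z) = 15 + Z
B*(1240 + T(4, Q(2))) = 1155*(1240 + (15 + (2 + 2*2))) = 1155*(1240 + (15 + (2 + 4))) = 1155*(1240 + (15 + 6)) = 1155*(1240 + 21) = 1155*1261 = 1456455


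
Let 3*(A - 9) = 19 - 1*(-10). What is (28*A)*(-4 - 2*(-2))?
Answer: 0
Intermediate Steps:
A = 56/3 (A = 9 + (19 - 1*(-10))/3 = 9 + (19 + 10)/3 = 9 + (1/3)*29 = 9 + 29/3 = 56/3 ≈ 18.667)
(28*A)*(-4 - 2*(-2)) = (28*(56/3))*(-4 - 2*(-2)) = 1568*(-4 + 4)/3 = (1568/3)*0 = 0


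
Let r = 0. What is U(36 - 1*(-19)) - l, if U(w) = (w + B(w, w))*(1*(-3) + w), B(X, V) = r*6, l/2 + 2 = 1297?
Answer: 270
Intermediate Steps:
l = 2590 (l = -4 + 2*1297 = -4 + 2594 = 2590)
B(X, V) = 0 (B(X, V) = 0*6 = 0)
U(w) = w*(-3 + w) (U(w) = (w + 0)*(1*(-3) + w) = w*(-3 + w))
U(36 - 1*(-19)) - l = (36 - 1*(-19))*(-3 + (36 - 1*(-19))) - 1*2590 = (36 + 19)*(-3 + (36 + 19)) - 2590 = 55*(-3 + 55) - 2590 = 55*52 - 2590 = 2860 - 2590 = 270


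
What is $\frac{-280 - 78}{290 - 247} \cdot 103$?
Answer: $- \frac{36874}{43} \approx -857.54$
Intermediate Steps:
$\frac{-280 - 78}{290 - 247} \cdot 103 = - \frac{358}{43} \cdot 103 = \left(-358\right) \frac{1}{43} \cdot 103 = \left(- \frac{358}{43}\right) 103 = - \frac{36874}{43}$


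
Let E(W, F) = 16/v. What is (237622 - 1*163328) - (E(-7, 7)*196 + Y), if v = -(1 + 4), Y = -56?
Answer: 374886/5 ≈ 74977.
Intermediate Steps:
v = -5 (v = -1*5 = -5)
E(W, F) = -16/5 (E(W, F) = 16/(-5) = 16*(-1/5) = -16/5)
(237622 - 1*163328) - (E(-7, 7)*196 + Y) = (237622 - 1*163328) - (-16/5*196 - 56) = (237622 - 163328) - (-3136/5 - 56) = 74294 - 1*(-3416/5) = 74294 + 3416/5 = 374886/5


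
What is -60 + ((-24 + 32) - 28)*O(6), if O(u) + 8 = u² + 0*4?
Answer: -620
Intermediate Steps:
O(u) = -8 + u² (O(u) = -8 + (u² + 0*4) = -8 + (u² + 0) = -8 + u²)
-60 + ((-24 + 32) - 28)*O(6) = -60 + ((-24 + 32) - 28)*(-8 + 6²) = -60 + (8 - 28)*(-8 + 36) = -60 - 20*28 = -60 - 560 = -620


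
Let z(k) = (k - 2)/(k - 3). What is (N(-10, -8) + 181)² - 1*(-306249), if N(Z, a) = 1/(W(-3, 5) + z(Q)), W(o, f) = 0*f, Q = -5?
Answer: 16631826/49 ≈ 3.3943e+5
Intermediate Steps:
W(o, f) = 0
z(k) = (-2 + k)/(-3 + k)
N(Z, a) = 8/7 (N(Z, a) = 1/(0 + (-2 - 5)/(-3 - 5)) = 1/(0 - 7/(-8)) = 1/(0 - ⅛*(-7)) = 1/(0 + 7/8) = 1/(7/8) = 8/7)
(N(-10, -8) + 181)² - 1*(-306249) = (8/7 + 181)² - 1*(-306249) = (1275/7)² + 306249 = 1625625/49 + 306249 = 16631826/49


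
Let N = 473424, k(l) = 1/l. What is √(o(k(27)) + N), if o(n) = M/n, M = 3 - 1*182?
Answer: √468591 ≈ 684.54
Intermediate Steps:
M = -179 (M = 3 - 182 = -179)
o(n) = -179/n
√(o(k(27)) + N) = √(-179/(1/27) + 473424) = √(-179/1/27 + 473424) = √(-179*27 + 473424) = √(-4833 + 473424) = √468591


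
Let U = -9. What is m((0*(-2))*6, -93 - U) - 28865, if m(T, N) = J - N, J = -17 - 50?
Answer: -28848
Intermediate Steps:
J = -67
m(T, N) = -67 - N
m((0*(-2))*6, -93 - U) - 28865 = (-67 - (-93 - 1*(-9))) - 28865 = (-67 - (-93 + 9)) - 28865 = (-67 - 1*(-84)) - 28865 = (-67 + 84) - 28865 = 17 - 28865 = -28848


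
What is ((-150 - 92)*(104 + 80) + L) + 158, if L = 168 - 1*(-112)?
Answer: -44090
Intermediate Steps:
L = 280 (L = 168 + 112 = 280)
((-150 - 92)*(104 + 80) + L) + 158 = ((-150 - 92)*(104 + 80) + 280) + 158 = (-242*184 + 280) + 158 = (-44528 + 280) + 158 = -44248 + 158 = -44090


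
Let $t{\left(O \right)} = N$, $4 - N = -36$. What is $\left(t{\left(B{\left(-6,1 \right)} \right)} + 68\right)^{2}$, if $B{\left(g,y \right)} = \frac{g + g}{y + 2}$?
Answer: $11664$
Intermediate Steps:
$B{\left(g,y \right)} = \frac{2 g}{2 + y}$
$N = 40$ ($N = 4 - -36 = 4 + 36 = 40$)
$t{\left(O \right)} = 40$
$\left(t{\left(B{\left(-6,1 \right)} \right)} + 68\right)^{2} = \left(40 + 68\right)^{2} = 108^{2} = 11664$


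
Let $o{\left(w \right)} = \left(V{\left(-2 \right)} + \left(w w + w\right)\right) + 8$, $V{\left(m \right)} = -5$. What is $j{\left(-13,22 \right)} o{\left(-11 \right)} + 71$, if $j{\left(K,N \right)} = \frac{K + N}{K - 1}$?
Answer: $- \frac{23}{14} \approx -1.6429$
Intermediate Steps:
$o{\left(w \right)} = 3 + w + w^{2}$ ($o{\left(w \right)} = \left(-5 + \left(w w + w\right)\right) + 8 = \left(-5 + \left(w^{2} + w\right)\right) + 8 = \left(-5 + \left(w + w^{2}\right)\right) + 8 = \left(-5 + w + w^{2}\right) + 8 = 3 + w + w^{2}$)
$j{\left(K,N \right)} = \frac{K + N}{-1 + K}$
$j{\left(-13,22 \right)} o{\left(-11 \right)} + 71 = \frac{-13 + 22}{-1 - 13} \left(3 - 11 + \left(-11\right)^{2}\right) + 71 = \frac{1}{-14} \cdot 9 \left(3 - 11 + 121\right) + 71 = \left(- \frac{1}{14}\right) 9 \cdot 113 + 71 = \left(- \frac{9}{14}\right) 113 + 71 = - \frac{1017}{14} + 71 = - \frac{23}{14}$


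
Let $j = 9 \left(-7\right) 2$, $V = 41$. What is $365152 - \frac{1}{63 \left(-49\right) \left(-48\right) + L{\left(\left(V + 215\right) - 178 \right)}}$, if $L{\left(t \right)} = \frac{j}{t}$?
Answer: $\frac{703380247571}{1926267} \approx 3.6515 \cdot 10^{5}$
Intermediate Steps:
$j = -126$ ($j = \left(-63\right) 2 = -126$)
$L{\left(t \right)} = - \frac{126}{t}$
$365152 - \frac{1}{63 \left(-49\right) \left(-48\right) + L{\left(\left(V + 215\right) - 178 \right)}} = 365152 - \frac{1}{63 \left(-49\right) \left(-48\right) - \frac{126}{\left(41 + 215\right) - 178}} = 365152 - \frac{1}{\left(-3087\right) \left(-48\right) - \frac{126}{256 - 178}} = 365152 - \frac{1}{148176 - \frac{126}{78}} = 365152 - \frac{1}{148176 - \frac{21}{13}} = 365152 - \frac{1}{\frac{1926267}{13}} = 365152 - \frac{13}{1926267} = \frac{703380247571}{1926267}$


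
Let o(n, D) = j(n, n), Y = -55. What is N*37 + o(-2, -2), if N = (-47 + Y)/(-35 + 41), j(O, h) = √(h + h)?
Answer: -629 + 2*I ≈ -629.0 + 2.0*I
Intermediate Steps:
j(O, h) = √2*√h (j(O, h) = √(2*h) = √2*√h)
o(n, D) = √2*√n
N = -17 (N = (-47 - 55)/(-35 + 41) = -102/6 = -102*⅙ = -17)
N*37 + o(-2, -2) = -17*37 + √2*√(-2) = -629 + √2*(I*√2) = -629 + 2*I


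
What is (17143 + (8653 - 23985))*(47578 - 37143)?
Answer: 18897785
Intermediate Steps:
(17143 + (8653 - 23985))*(47578 - 37143) = (17143 - 15332)*10435 = 1811*10435 = 18897785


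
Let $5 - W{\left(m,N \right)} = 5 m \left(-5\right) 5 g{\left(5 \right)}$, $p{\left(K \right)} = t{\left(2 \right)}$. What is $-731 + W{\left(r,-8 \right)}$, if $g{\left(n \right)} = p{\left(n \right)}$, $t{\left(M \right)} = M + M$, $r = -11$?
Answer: $-6226$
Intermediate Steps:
$t{\left(M \right)} = 2 M$
$p{\left(K \right)} = 4$ ($p{\left(K \right)} = 2 \cdot 2 = 4$)
$g{\left(n \right)} = 4$
$W{\left(m,N \right)} = 5 + 500 m$ ($W{\left(m,N \right)} = 5 - 5 m \left(-5\right) 5 \cdot 4 = 5 - 5 - 5 m 5 \cdot 4 = 5 - 5 \left(- 25 m\right) 4 = 5 - - 125 m 4 = 5 - - 500 m = 5 + 500 m$)
$-731 + W{\left(r,-8 \right)} = -731 + \left(5 + 500 \left(-11\right)\right) = -731 + \left(5 - 5500\right) = -731 - 5495 = -6226$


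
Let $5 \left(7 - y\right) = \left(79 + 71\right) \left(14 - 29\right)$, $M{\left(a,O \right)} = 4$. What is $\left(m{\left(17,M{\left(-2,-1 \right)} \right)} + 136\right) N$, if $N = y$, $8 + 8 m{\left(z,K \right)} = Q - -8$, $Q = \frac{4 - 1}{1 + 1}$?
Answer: $\frac{995803}{16} \approx 62238.0$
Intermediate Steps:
$Q = \frac{3}{2} \approx 1.5$
$y = 457$ ($y = 7 - \frac{\left(79 + 71\right) \left(14 - 29\right)}{5} = 7 - \frac{150 \left(-15\right)}{5} = 7 - -450 = 7 + 450 = 457$)
$m{\left(z,K \right)} = \frac{3}{16}$ ($m{\left(z,K \right)} = -1 + \frac{\frac{3}{2} - -8}{8} = -1 + \frac{\frac{3}{2} + 8}{8} = -1 + \frac{1}{8} \cdot \frac{19}{2} = -1 + \frac{19}{16} = \frac{3}{16}$)
$N = 457$
$\left(m{\left(17,M{\left(-2,-1 \right)} \right)} + 136\right) N = \left(\frac{3}{16} + 136\right) 457 = \frac{2179}{16} \cdot 457 = \frac{995803}{16}$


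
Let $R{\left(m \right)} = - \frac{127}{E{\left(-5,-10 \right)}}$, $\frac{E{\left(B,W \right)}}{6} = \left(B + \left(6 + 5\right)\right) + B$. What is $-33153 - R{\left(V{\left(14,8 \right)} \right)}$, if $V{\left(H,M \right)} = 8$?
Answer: $- \frac{198791}{6} \approx -33132.0$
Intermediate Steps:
$E{\left(B,W \right)} = 66 + 12 B$ ($E{\left(B,W \right)} = 6 \left(\left(B + \left(6 + 5\right)\right) + B\right) = 6 \left(\left(B + 11\right) + B\right) = 6 \left(\left(11 + B\right) + B\right) = 6 \left(11 + 2 B\right) = 66 + 12 B$)
$R{\left(m \right)} = - \frac{127}{6}$ ($R{\left(m \right)} = - \frac{127}{66 + 12 \left(-5\right)} = - \frac{127}{66 - 60} = - \frac{127}{6}$)
$-33153 - R{\left(V{\left(14,8 \right)} \right)} = -33153 - - \frac{127}{6} = -33153 + \frac{127}{6} = - \frac{198791}{6}$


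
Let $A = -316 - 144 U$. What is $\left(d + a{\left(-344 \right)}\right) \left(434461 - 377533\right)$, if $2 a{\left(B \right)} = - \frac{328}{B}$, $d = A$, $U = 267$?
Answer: $- \frac{94889383632}{43} \approx -2.2067 \cdot 10^{9}$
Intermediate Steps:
$A = -38764$ ($A = -316 - 38448 = -38764$)
$d = -38764$
$a{\left(B \right)} = - \frac{164}{B}$ ($a{\left(B \right)} = \frac{\left(-328\right) \frac{1}{B}}{2} = - \frac{164}{B}$)
$\left(d + a{\left(-344 \right)}\right) \left(434461 - 377533\right) = \left(-38764 - \frac{164}{-344}\right) \left(434461 - 377533\right) = \left(-38764 - - \frac{41}{86}\right) 56928 = \left(-38764 + \frac{41}{86}\right) 56928 = \left(- \frac{3333663}{86}\right) 56928 = - \frac{94889383632}{43}$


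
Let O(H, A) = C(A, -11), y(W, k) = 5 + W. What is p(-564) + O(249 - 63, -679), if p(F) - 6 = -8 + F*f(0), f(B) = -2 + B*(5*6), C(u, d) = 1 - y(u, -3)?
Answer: 1801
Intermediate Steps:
C(u, d) = -4 - u (C(u, d) = 1 - (5 + u) = 1 + (-5 - u) = -4 - u)
f(B) = -2 + 30*B (f(B) = -2 + B*30 = -2 + 30*B)
O(H, A) = -4 - A
p(F) = -2 - 2*F (p(F) = 6 + (-8 + F*(-2 + 30*0)) = 6 + (-8 + F*(-2 + 0)) = 6 + (-8 + F*(-2)) = 6 + (-8 - 2*F) = -2 - 2*F)
p(-564) + O(249 - 63, -679) = (-2 - 2*(-564)) + (-4 - 1*(-679)) = (-2 + 1128) + (-4 + 679) = 1126 + 675 = 1801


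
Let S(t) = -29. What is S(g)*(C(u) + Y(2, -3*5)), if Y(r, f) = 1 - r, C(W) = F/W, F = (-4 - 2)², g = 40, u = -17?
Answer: 1537/17 ≈ 90.412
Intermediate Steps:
F = 36 (F = (-6)² = 36)
C(W) = 36/W
S(g)*(C(u) + Y(2, -3*5)) = -29*(36/(-17) + (1 - 1*2)) = -29*(36*(-1/17) + (1 - 2)) = -29*(-36/17 - 1) = -29*(-53/17) = 1537/17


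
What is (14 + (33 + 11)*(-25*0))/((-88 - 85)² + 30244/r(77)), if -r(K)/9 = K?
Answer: 9702/20710553 ≈ 0.00046846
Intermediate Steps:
r(K) = -9*K
(14 + (33 + 11)*(-25*0))/((-88 - 85)² + 30244/r(77)) = (14 + (33 + 11)*(-25*0))/((-88 - 85)² + 30244/((-9*77))) = (14 + 44*0)/((-173)² + 30244/(-693)) = (14 + 0)/(29929 + 30244*(-1/693)) = 14/(29929 - 30244/693) = 14/(20710553/693) = 14*(693/20710553) = 9702/20710553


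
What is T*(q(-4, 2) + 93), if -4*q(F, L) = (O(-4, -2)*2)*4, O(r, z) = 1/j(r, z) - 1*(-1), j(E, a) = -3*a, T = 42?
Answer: 3808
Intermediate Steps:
O(r, z) = 1 - 1/(3*z) (O(r, z) = 1/(-3*z) - 1*(-1) = -1/(3*z) + 1 = 1 - 1/(3*z))
q(F, L) = -7/3 (q(F, L) = -((-⅓ - 2)/(-2))*2*4/4 = --½*(-7/3)*2*4/4 = -(7/6)*2*4/4 = -7*4/12 = -¼*28/3 = -7/3)
T*(q(-4, 2) + 93) = 42*(-7/3 + 93) = 42*(272/3) = 3808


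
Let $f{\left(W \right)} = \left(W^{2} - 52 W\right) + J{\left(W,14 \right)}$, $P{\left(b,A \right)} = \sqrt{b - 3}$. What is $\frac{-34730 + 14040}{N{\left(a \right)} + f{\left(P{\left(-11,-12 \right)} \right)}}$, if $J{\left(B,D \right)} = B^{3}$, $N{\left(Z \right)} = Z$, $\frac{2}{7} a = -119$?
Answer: $\frac{1696580}{46917} - \frac{1820720 i \sqrt{14}}{328419} \approx 36.161 - 20.743 i$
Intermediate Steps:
$a = - \frac{833}{2}$ ($a = \frac{7}{2} \left(-119\right) = - \frac{833}{2} \approx -416.5$)
$P{\left(b,A \right)} = \sqrt{-3 + b}$
$f{\left(W \right)} = W^{2} + W^{3} - 52 W$ ($f{\left(W \right)} = \left(W^{2} - 52 W\right) + W^{3} = W^{2} + W^{3} - 52 W$)
$\frac{-34730 + 14040}{N{\left(a \right)} + f{\left(P{\left(-11,-12 \right)} \right)}} = \frac{-34730 + 14040}{- \frac{833}{2} + \sqrt{-3 - 11} \left(-52 + \sqrt{-3 - 11} + \left(\sqrt{-3 - 11}\right)^{2}\right)} = - \frac{20690}{- \frac{833}{2} + \sqrt{-14} \left(-52 + \sqrt{-14} + \left(\sqrt{-14}\right)^{2}\right)} = - \frac{20690}{- \frac{833}{2} + i \sqrt{14} \left(-52 + i \sqrt{14} + \left(i \sqrt{14}\right)^{2}\right)} = - \frac{20690}{- \frac{833}{2} + i \sqrt{14} \left(-52 + i \sqrt{14} - 14\right)} = - \frac{20690}{- \frac{833}{2} + i \sqrt{14} \left(-66 + i \sqrt{14}\right)}$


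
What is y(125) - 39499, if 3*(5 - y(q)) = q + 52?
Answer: -39553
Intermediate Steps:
y(q) = -37/3 - q/3 (y(q) = 5 - (q + 52)/3 = 5 - (52 + q)/3 = 5 + (-52/3 - q/3) = -37/3 - q/3)
y(125) - 39499 = (-37/3 - ⅓*125) - 39499 = (-37/3 - 125/3) - 39499 = -54 - 39499 = -39553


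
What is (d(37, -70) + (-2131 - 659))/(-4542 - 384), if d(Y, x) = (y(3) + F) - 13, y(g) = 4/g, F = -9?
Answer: 4216/7389 ≈ 0.57058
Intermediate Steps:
d(Y, x) = -62/3 (d(Y, x) = (4/3 - 9) - 13 = -23/3 - 13 = -62/3)
(d(37, -70) + (-2131 - 659))/(-4542 - 384) = (-62/3 + (-2131 - 659))/(-4542 - 384) = (-62/3 - 2790)/(-4926) = -8432/3*(-1/4926) = 4216/7389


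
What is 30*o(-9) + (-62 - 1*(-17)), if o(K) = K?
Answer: -315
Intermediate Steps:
30*o(-9) + (-62 - 1*(-17)) = 30*(-9) + (-62 - 1*(-17)) = -270 + (-62 + 17) = -270 - 45 = -315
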